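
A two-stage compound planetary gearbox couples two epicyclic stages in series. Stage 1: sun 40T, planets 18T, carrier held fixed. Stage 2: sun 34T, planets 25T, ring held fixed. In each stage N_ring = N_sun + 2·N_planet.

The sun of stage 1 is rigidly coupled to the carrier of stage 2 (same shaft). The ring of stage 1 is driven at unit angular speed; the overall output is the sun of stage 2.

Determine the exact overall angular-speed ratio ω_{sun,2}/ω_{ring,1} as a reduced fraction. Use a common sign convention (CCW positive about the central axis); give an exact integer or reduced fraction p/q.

Stage 1: N_ring = 40 + 2·18 = 76
Stage 1: 40(ω_s−ω_c) = −76(ω_r−ω_c),  ω_c=0, ω_r=1
Stage 1: ω_s = 0 − (76/40)(1−0) = -19/10
  ⇒ ω_s¹/ω_r¹ = -19/10
Stage 2: N_ring = 34 + 2·25 = 84
Stage 2: 34(ω_s−ω_c) = −84(ω_r−ω_c),  ω_r=0, ω_c=1
Stage 2: ω_s = 1 − (84/34)(0−1) = 59/17
  ⇒ ω_s²/ω_c² = 59/17
Coupling ω_c² = ω_s¹ ⇒ overall = -19/10 × 59/17 = -1121/170

-1121/170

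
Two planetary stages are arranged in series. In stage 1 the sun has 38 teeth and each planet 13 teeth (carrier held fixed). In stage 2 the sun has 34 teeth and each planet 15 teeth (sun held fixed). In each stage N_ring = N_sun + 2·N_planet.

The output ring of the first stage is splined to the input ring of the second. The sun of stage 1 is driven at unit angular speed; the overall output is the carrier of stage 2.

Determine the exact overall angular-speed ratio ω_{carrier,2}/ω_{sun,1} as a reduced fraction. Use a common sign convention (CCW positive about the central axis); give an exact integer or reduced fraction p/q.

-19/49

Stage 1: N_ring = 38 + 2·13 = 64
Stage 1: 38(ω_s−ω_c) = −64(ω_r−ω_c),  ω_c=0, ω_s=1
Stage 1: ω_r = 0 − (38/64)(1−0) = -19/32
  ⇒ ω_r¹/ω_s¹ = -19/32
Stage 2: N_ring = 34 + 2·15 = 64
Stage 2: 34(ω_s−ω_c) = −64(ω_r−ω_c),  ω_s=0, ω_r=1
Stage 2: 34(0−ω_c) = −64(1−ω_c)  ⇒  98ω_c = 64  ⇒  ω_c = 32/49
  ⇒ ω_c²/ω_r² = 32/49
Coupling ω_r² = ω_r¹ ⇒ overall = -19/32 × 32/49 = -19/49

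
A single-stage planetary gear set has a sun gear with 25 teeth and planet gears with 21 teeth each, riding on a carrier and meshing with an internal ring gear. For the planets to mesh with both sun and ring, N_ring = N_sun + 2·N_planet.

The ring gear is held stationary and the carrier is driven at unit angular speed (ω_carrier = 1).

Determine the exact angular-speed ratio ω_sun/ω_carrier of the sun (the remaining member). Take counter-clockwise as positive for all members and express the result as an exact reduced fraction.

92/25

N_ring = 25 + 2·21 = 67
25(ω_s−ω_c) = −67(ω_r−ω_c),  ω_r=0, ω_c=1
ω_s = 1 − (67/25)(0−1) = 92/25
ω_s/ω_c = 92/25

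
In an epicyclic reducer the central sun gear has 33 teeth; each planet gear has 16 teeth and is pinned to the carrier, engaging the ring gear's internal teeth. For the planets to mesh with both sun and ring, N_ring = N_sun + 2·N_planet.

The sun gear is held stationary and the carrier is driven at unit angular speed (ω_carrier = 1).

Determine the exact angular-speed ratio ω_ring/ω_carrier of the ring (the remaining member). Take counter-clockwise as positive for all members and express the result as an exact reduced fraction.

N_ring = 33 + 2·16 = 65
33(ω_s−ω_c) = −65(ω_r−ω_c),  ω_s=0, ω_c=1
ω_r = 1 − (33/65)(0−1) = 98/65
ω_r/ω_c = 98/65

98/65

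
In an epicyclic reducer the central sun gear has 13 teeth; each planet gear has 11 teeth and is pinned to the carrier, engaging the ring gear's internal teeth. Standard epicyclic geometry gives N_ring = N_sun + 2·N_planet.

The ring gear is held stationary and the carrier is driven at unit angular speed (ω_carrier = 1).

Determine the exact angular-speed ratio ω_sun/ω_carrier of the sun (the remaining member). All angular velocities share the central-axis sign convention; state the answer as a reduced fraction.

48/13

N_ring = 13 + 2·11 = 35
13(ω_s−ω_c) = −35(ω_r−ω_c),  ω_r=0, ω_c=1
ω_s = 1 − (35/13)(0−1) = 48/13
ω_s/ω_c = 48/13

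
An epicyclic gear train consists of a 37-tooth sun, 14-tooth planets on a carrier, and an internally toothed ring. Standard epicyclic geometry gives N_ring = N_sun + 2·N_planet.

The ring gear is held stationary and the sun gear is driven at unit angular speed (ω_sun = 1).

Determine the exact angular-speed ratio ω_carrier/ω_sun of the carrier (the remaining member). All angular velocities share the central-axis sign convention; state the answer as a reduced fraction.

37/102

N_ring = 37 + 2·14 = 65
37(ω_s−ω_c) = −65(ω_r−ω_c),  ω_r=0, ω_s=1
37(1−ω_c) = −65(0−ω_c)  ⇒  102ω_c = 37  ⇒  ω_c = 37/102
ω_c/ω_s = 37/102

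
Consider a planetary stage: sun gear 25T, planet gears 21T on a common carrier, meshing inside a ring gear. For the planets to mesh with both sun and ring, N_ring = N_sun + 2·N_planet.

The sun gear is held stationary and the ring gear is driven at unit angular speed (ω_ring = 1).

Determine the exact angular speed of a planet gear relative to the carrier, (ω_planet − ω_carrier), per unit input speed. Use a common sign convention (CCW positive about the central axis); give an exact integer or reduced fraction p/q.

1675/1932

N_ring = 25 + 2·21 = 67
25(ω_s−ω_c) = −67(ω_r−ω_c),  ω_s=0, ω_r=1
25(0−ω_c) = −67(1−ω_c)  ⇒  92ω_c = 67  ⇒  ω_c = 67/92
sun–planet: 25·(0−67/92) = −21·(ω_p−ω_c)  ⇒  ω_p−ω_c = −(25/21)·(-67/92) = 1675/1932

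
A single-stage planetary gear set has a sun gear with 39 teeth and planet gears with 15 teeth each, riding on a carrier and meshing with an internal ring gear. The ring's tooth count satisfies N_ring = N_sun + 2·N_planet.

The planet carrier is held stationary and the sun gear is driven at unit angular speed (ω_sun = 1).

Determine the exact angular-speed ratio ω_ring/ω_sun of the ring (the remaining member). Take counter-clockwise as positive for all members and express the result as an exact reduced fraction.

-13/23

N_ring = 39 + 2·15 = 69
39(ω_s−ω_c) = −69(ω_r−ω_c),  ω_c=0, ω_s=1
ω_r = 0 − (39/69)(1−0) = -13/23
ω_r/ω_s = -13/23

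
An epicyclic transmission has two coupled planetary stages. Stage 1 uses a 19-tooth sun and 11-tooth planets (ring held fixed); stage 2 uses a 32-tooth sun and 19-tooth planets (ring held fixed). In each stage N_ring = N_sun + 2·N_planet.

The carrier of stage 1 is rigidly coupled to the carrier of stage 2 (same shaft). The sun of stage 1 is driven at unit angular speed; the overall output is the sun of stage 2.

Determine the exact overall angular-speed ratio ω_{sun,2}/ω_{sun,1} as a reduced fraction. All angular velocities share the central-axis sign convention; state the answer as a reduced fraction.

Stage 1: N_ring = 19 + 2·11 = 41
Stage 1: 19(ω_s−ω_c) = −41(ω_r−ω_c),  ω_r=0, ω_s=1
Stage 1: 19(1−ω_c) = −41(0−ω_c)  ⇒  60ω_c = 19  ⇒  ω_c = 19/60
  ⇒ ω_c¹/ω_s¹ = 19/60
Stage 2: N_ring = 32 + 2·19 = 70
Stage 2: 32(ω_s−ω_c) = −70(ω_r−ω_c),  ω_r=0, ω_c=1
Stage 2: ω_s = 1 − (70/32)(0−1) = 51/16
  ⇒ ω_s²/ω_c² = 51/16
Coupling ω_c² = ω_c¹ ⇒ overall = 19/60 × 51/16 = 323/320

323/320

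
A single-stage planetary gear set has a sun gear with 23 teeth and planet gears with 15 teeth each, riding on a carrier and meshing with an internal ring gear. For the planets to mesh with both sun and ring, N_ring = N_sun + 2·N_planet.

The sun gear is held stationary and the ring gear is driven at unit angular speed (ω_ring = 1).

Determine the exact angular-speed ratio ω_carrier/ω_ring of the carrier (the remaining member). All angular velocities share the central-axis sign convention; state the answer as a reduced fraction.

53/76

N_ring = 23 + 2·15 = 53
23(ω_s−ω_c) = −53(ω_r−ω_c),  ω_s=0, ω_r=1
23(0−ω_c) = −53(1−ω_c)  ⇒  76ω_c = 53  ⇒  ω_c = 53/76
ω_c/ω_r = 53/76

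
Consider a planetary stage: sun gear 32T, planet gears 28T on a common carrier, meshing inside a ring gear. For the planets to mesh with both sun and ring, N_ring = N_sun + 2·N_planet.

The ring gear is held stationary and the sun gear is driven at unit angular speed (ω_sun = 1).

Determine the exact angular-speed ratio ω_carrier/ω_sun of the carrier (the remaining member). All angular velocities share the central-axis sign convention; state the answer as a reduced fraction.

N_ring = 32 + 2·28 = 88
32(ω_s−ω_c) = −88(ω_r−ω_c),  ω_r=0, ω_s=1
32(1−ω_c) = −88(0−ω_c)  ⇒  120ω_c = 32  ⇒  ω_c = 4/15
ω_c/ω_s = 4/15

4/15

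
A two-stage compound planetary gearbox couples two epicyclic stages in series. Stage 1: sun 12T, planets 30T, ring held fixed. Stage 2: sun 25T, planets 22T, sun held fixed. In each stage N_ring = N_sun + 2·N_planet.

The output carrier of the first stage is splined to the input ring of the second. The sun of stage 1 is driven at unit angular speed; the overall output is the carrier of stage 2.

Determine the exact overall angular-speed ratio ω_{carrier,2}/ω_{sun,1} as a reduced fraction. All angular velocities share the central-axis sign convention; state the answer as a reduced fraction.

Stage 1: N_ring = 12 + 2·30 = 72
Stage 1: 12(ω_s−ω_c) = −72(ω_r−ω_c),  ω_r=0, ω_s=1
Stage 1: 12(1−ω_c) = −72(0−ω_c)  ⇒  84ω_c = 12  ⇒  ω_c = 1/7
  ⇒ ω_c¹/ω_s¹ = 1/7
Stage 2: N_ring = 25 + 2·22 = 69
Stage 2: 25(ω_s−ω_c) = −69(ω_r−ω_c),  ω_s=0, ω_r=1
Stage 2: 25(0−ω_c) = −69(1−ω_c)  ⇒  94ω_c = 69  ⇒  ω_c = 69/94
  ⇒ ω_c²/ω_r² = 69/94
Coupling ω_r² = ω_c¹ ⇒ overall = 1/7 × 69/94 = 69/658

69/658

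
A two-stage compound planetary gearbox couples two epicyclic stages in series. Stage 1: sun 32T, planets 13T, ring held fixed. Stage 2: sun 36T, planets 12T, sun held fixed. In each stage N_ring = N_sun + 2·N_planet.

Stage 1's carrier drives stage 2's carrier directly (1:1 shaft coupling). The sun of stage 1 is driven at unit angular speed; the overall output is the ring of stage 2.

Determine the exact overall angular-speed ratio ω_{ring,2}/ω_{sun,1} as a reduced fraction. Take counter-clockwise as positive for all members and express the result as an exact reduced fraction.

Stage 1: N_ring = 32 + 2·13 = 58
Stage 1: 32(ω_s−ω_c) = −58(ω_r−ω_c),  ω_r=0, ω_s=1
Stage 1: 32(1−ω_c) = −58(0−ω_c)  ⇒  90ω_c = 32  ⇒  ω_c = 16/45
  ⇒ ω_c¹/ω_s¹ = 16/45
Stage 2: N_ring = 36 + 2·12 = 60
Stage 2: 36(ω_s−ω_c) = −60(ω_r−ω_c),  ω_s=0, ω_c=1
Stage 2: ω_r = 1 − (36/60)(0−1) = 8/5
  ⇒ ω_r²/ω_c² = 8/5
Coupling ω_c² = ω_c¹ ⇒ overall = 16/45 × 8/5 = 128/225

128/225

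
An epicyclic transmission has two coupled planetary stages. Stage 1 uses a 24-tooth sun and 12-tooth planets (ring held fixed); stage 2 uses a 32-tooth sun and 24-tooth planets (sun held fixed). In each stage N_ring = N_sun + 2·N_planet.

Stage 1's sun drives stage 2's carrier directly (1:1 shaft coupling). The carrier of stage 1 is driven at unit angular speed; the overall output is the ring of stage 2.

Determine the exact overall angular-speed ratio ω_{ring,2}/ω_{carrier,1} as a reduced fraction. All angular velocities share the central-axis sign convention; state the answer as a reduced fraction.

21/5

Stage 1: N_ring = 24 + 2·12 = 48
Stage 1: 24(ω_s−ω_c) = −48(ω_r−ω_c),  ω_r=0, ω_c=1
Stage 1: ω_s = 1 − (48/24)(0−1) = 3
  ⇒ ω_s¹/ω_c¹ = 3
Stage 2: N_ring = 32 + 2·24 = 80
Stage 2: 32(ω_s−ω_c) = −80(ω_r−ω_c),  ω_s=0, ω_c=1
Stage 2: ω_r = 1 − (32/80)(0−1) = 7/5
  ⇒ ω_r²/ω_c² = 7/5
Coupling ω_c² = ω_s¹ ⇒ overall = 3 × 7/5 = 21/5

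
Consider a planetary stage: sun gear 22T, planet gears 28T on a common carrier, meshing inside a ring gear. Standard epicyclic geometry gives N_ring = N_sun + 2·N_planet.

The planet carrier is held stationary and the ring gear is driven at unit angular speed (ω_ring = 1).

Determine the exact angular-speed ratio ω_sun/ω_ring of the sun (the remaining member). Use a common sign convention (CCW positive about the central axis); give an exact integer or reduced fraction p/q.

-39/11

N_ring = 22 + 2·28 = 78
22(ω_s−ω_c) = −78(ω_r−ω_c),  ω_c=0, ω_r=1
ω_s = 0 − (78/22)(1−0) = -39/11
ω_s/ω_r = -39/11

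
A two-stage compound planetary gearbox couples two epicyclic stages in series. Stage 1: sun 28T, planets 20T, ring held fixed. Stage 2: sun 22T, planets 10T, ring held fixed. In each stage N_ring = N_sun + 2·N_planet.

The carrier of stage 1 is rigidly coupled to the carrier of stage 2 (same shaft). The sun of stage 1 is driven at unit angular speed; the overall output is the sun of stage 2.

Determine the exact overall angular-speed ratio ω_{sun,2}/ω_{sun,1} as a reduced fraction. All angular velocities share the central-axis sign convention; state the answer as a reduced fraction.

28/33

Stage 1: N_ring = 28 + 2·20 = 68
Stage 1: 28(ω_s−ω_c) = −68(ω_r−ω_c),  ω_r=0, ω_s=1
Stage 1: 28(1−ω_c) = −68(0−ω_c)  ⇒  96ω_c = 28  ⇒  ω_c = 7/24
  ⇒ ω_c¹/ω_s¹ = 7/24
Stage 2: N_ring = 22 + 2·10 = 42
Stage 2: 22(ω_s−ω_c) = −42(ω_r−ω_c),  ω_r=0, ω_c=1
Stage 2: ω_s = 1 − (42/22)(0−1) = 32/11
  ⇒ ω_s²/ω_c² = 32/11
Coupling ω_c² = ω_c¹ ⇒ overall = 7/24 × 32/11 = 28/33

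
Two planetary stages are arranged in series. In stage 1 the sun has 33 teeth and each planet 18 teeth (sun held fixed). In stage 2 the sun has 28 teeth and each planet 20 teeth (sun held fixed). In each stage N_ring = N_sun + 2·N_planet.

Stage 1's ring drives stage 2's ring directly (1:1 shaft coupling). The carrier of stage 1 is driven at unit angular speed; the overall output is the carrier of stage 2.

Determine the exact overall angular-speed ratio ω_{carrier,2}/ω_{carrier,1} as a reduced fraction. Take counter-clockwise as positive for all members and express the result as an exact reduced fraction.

289/276

Stage 1: N_ring = 33 + 2·18 = 69
Stage 1: 33(ω_s−ω_c) = −69(ω_r−ω_c),  ω_s=0, ω_c=1
Stage 1: ω_r = 1 − (33/69)(0−1) = 34/23
  ⇒ ω_r¹/ω_c¹ = 34/23
Stage 2: N_ring = 28 + 2·20 = 68
Stage 2: 28(ω_s−ω_c) = −68(ω_r−ω_c),  ω_s=0, ω_r=1
Stage 2: 28(0−ω_c) = −68(1−ω_c)  ⇒  96ω_c = 68  ⇒  ω_c = 17/24
  ⇒ ω_c²/ω_r² = 17/24
Coupling ω_r² = ω_r¹ ⇒ overall = 34/23 × 17/24 = 289/276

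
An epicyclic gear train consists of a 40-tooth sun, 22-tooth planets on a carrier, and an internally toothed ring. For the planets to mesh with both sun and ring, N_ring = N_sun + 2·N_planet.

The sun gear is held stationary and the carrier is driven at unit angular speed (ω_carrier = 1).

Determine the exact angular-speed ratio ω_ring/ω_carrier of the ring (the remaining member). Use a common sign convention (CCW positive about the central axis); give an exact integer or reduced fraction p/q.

N_ring = 40 + 2·22 = 84
40(ω_s−ω_c) = −84(ω_r−ω_c),  ω_s=0, ω_c=1
ω_r = 1 − (40/84)(0−1) = 31/21
ω_r/ω_c = 31/21

31/21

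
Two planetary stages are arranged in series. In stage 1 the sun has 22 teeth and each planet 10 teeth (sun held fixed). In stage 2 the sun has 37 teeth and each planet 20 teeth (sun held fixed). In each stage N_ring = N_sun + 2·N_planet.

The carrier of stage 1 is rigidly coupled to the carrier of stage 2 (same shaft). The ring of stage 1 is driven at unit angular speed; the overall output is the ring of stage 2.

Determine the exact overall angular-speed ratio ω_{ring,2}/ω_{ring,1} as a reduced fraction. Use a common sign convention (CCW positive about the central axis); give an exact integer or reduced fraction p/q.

Stage 1: N_ring = 22 + 2·10 = 42
Stage 1: 22(ω_s−ω_c) = −42(ω_r−ω_c),  ω_s=0, ω_r=1
Stage 1: 22(0−ω_c) = −42(1−ω_c)  ⇒  64ω_c = 42  ⇒  ω_c = 21/32
  ⇒ ω_c¹/ω_r¹ = 21/32
Stage 2: N_ring = 37 + 2·20 = 77
Stage 2: 37(ω_s−ω_c) = −77(ω_r−ω_c),  ω_s=0, ω_c=1
Stage 2: ω_r = 1 − (37/77)(0−1) = 114/77
  ⇒ ω_r²/ω_c² = 114/77
Coupling ω_c² = ω_c¹ ⇒ overall = 21/32 × 114/77 = 171/176

171/176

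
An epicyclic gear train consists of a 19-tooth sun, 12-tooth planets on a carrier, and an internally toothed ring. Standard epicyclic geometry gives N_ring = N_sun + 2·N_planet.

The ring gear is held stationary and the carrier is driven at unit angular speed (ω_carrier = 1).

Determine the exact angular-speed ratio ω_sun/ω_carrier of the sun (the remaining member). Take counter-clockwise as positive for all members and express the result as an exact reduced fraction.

62/19

N_ring = 19 + 2·12 = 43
19(ω_s−ω_c) = −43(ω_r−ω_c),  ω_r=0, ω_c=1
ω_s = 1 − (43/19)(0−1) = 62/19
ω_s/ω_c = 62/19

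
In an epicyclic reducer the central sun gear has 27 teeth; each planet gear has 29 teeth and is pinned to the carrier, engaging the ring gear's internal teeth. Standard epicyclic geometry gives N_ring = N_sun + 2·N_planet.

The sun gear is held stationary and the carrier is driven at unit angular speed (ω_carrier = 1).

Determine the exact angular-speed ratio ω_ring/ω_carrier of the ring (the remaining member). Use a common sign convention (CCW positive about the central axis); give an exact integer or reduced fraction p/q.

N_ring = 27 + 2·29 = 85
27(ω_s−ω_c) = −85(ω_r−ω_c),  ω_s=0, ω_c=1
ω_r = 1 − (27/85)(0−1) = 112/85
ω_r/ω_c = 112/85

112/85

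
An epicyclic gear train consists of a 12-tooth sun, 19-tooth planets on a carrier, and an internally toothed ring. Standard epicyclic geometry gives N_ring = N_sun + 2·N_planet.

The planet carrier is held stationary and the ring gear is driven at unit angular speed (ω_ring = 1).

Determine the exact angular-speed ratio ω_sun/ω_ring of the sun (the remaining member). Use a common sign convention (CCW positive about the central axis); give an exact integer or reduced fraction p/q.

N_ring = 12 + 2·19 = 50
12(ω_s−ω_c) = −50(ω_r−ω_c),  ω_c=0, ω_r=1
ω_s = 0 − (50/12)(1−0) = -25/6
ω_s/ω_r = -25/6

-25/6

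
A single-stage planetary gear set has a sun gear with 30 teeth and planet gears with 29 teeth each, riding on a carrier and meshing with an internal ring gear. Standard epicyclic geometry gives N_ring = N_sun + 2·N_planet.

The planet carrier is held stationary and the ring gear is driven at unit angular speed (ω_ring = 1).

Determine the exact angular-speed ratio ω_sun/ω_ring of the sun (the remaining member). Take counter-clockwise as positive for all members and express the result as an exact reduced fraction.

-44/15

N_ring = 30 + 2·29 = 88
30(ω_s−ω_c) = −88(ω_r−ω_c),  ω_c=0, ω_r=1
ω_s = 0 − (88/30)(1−0) = -44/15
ω_s/ω_r = -44/15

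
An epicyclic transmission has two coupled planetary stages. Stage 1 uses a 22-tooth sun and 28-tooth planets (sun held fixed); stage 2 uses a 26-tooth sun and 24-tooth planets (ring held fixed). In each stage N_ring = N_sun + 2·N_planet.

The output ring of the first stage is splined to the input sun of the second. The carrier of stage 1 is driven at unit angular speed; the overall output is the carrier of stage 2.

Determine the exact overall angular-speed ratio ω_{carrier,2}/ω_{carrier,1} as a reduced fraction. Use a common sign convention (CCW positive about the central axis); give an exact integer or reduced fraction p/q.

1/3

Stage 1: N_ring = 22 + 2·28 = 78
Stage 1: 22(ω_s−ω_c) = −78(ω_r−ω_c),  ω_s=0, ω_c=1
Stage 1: ω_r = 1 − (22/78)(0−1) = 50/39
  ⇒ ω_r¹/ω_c¹ = 50/39
Stage 2: N_ring = 26 + 2·24 = 74
Stage 2: 26(ω_s−ω_c) = −74(ω_r−ω_c),  ω_r=0, ω_s=1
Stage 2: 26(1−ω_c) = −74(0−ω_c)  ⇒  100ω_c = 26  ⇒  ω_c = 13/50
  ⇒ ω_c²/ω_s² = 13/50
Coupling ω_s² = ω_r¹ ⇒ overall = 50/39 × 13/50 = 1/3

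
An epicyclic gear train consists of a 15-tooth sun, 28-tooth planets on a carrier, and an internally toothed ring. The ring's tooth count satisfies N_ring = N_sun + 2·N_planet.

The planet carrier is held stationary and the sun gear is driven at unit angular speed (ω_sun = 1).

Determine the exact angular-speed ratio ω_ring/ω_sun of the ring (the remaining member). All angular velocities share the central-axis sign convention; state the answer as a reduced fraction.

-15/71

N_ring = 15 + 2·28 = 71
15(ω_s−ω_c) = −71(ω_r−ω_c),  ω_c=0, ω_s=1
ω_r = 0 − (15/71)(1−0) = -15/71
ω_r/ω_s = -15/71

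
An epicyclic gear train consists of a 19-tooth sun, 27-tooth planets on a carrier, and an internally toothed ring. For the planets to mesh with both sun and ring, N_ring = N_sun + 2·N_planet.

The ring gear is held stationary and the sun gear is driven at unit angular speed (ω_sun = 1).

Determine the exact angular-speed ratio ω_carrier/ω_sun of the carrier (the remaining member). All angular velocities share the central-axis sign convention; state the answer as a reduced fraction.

19/92

N_ring = 19 + 2·27 = 73
19(ω_s−ω_c) = −73(ω_r−ω_c),  ω_r=0, ω_s=1
19(1−ω_c) = −73(0−ω_c)  ⇒  92ω_c = 19  ⇒  ω_c = 19/92
ω_c/ω_s = 19/92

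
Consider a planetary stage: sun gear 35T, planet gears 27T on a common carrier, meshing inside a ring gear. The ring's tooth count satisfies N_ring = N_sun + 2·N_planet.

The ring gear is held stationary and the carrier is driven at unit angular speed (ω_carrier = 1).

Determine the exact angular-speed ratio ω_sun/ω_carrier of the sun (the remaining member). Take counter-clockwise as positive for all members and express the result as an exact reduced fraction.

124/35

N_ring = 35 + 2·27 = 89
35(ω_s−ω_c) = −89(ω_r−ω_c),  ω_r=0, ω_c=1
ω_s = 1 − (89/35)(0−1) = 124/35
ω_s/ω_c = 124/35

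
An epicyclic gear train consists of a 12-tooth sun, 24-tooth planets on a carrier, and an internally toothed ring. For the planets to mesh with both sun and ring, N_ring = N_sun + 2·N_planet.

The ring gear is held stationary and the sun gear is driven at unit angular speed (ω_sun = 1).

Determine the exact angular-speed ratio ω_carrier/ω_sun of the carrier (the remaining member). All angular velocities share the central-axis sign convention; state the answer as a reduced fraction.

1/6

N_ring = 12 + 2·24 = 60
12(ω_s−ω_c) = −60(ω_r−ω_c),  ω_r=0, ω_s=1
12(1−ω_c) = −60(0−ω_c)  ⇒  72ω_c = 12  ⇒  ω_c = 1/6
ω_c/ω_s = 1/6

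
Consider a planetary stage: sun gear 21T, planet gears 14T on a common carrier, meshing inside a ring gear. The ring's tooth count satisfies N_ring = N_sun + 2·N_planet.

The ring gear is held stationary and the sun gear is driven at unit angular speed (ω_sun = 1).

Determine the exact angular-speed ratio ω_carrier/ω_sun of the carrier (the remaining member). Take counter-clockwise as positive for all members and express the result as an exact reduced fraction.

N_ring = 21 + 2·14 = 49
21(ω_s−ω_c) = −49(ω_r−ω_c),  ω_r=0, ω_s=1
21(1−ω_c) = −49(0−ω_c)  ⇒  70ω_c = 21  ⇒  ω_c = 3/10
ω_c/ω_s = 3/10

3/10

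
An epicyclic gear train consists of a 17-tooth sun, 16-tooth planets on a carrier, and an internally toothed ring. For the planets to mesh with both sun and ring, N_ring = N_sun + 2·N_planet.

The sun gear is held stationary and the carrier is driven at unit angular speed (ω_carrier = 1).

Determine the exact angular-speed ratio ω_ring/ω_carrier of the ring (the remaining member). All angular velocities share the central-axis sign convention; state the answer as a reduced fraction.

N_ring = 17 + 2·16 = 49
17(ω_s−ω_c) = −49(ω_r−ω_c),  ω_s=0, ω_c=1
ω_r = 1 − (17/49)(0−1) = 66/49
ω_r/ω_c = 66/49

66/49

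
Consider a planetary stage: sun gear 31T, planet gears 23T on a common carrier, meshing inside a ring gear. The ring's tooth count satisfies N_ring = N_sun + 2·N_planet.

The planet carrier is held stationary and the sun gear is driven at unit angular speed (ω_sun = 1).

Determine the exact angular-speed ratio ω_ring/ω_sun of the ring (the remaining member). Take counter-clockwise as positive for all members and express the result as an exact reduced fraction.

N_ring = 31 + 2·23 = 77
31(ω_s−ω_c) = −77(ω_r−ω_c),  ω_c=0, ω_s=1
ω_r = 0 − (31/77)(1−0) = -31/77
ω_r/ω_s = -31/77

-31/77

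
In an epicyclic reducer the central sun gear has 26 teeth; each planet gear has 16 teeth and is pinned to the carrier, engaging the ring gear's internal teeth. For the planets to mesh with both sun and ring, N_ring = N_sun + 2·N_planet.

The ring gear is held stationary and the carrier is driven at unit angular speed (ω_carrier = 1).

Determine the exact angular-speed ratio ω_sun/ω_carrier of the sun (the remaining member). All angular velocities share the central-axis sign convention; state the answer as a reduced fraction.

N_ring = 26 + 2·16 = 58
26(ω_s−ω_c) = −58(ω_r−ω_c),  ω_r=0, ω_c=1
ω_s = 1 − (58/26)(0−1) = 42/13
ω_s/ω_c = 42/13

42/13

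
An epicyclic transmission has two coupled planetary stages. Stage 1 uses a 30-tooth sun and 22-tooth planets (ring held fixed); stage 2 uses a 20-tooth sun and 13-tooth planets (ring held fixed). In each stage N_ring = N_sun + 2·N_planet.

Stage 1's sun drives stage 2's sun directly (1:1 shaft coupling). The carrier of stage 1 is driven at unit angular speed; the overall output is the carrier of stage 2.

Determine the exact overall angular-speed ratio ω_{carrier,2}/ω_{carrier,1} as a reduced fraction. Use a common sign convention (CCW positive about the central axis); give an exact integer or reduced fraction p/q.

104/99

Stage 1: N_ring = 30 + 2·22 = 74
Stage 1: 30(ω_s−ω_c) = −74(ω_r−ω_c),  ω_r=0, ω_c=1
Stage 1: ω_s = 1 − (74/30)(0−1) = 52/15
  ⇒ ω_s¹/ω_c¹ = 52/15
Stage 2: N_ring = 20 + 2·13 = 46
Stage 2: 20(ω_s−ω_c) = −46(ω_r−ω_c),  ω_r=0, ω_s=1
Stage 2: 20(1−ω_c) = −46(0−ω_c)  ⇒  66ω_c = 20  ⇒  ω_c = 10/33
  ⇒ ω_c²/ω_s² = 10/33
Coupling ω_s² = ω_s¹ ⇒ overall = 52/15 × 10/33 = 104/99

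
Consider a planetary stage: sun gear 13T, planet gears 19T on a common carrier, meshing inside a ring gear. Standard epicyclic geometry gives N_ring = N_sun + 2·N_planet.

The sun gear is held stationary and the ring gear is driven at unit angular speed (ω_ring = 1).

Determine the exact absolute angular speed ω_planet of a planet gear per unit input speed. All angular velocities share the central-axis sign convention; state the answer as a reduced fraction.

N_ring = 13 + 2·19 = 51
13(ω_s−ω_c) = −51(ω_r−ω_c),  ω_s=0, ω_r=1
13(0−ω_c) = −51(1−ω_c)  ⇒  64ω_c = 51  ⇒  ω_c = 51/64
sun–planet: 13·(0−51/64) = −19·(ω_p−ω_c)  ⇒  ω_p−ω_c = −(13/19)·(-51/64) = 663/1216
ω_p = 51/64 + 663/1216 = 51/38

51/38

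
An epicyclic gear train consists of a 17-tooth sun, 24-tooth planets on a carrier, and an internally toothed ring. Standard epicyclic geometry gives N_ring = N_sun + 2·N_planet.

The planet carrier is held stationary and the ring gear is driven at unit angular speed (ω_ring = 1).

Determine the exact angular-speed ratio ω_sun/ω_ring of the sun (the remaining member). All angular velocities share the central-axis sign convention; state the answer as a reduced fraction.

-65/17

N_ring = 17 + 2·24 = 65
17(ω_s−ω_c) = −65(ω_r−ω_c),  ω_c=0, ω_r=1
ω_s = 0 − (65/17)(1−0) = -65/17
ω_s/ω_r = -65/17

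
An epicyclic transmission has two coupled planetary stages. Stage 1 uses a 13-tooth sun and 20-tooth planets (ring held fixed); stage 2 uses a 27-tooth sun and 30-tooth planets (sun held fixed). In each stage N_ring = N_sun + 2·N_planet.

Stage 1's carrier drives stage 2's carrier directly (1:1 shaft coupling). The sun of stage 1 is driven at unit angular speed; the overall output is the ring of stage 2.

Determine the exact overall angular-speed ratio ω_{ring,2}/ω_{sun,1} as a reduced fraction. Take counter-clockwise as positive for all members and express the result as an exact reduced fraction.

Stage 1: N_ring = 13 + 2·20 = 53
Stage 1: 13(ω_s−ω_c) = −53(ω_r−ω_c),  ω_r=0, ω_s=1
Stage 1: 13(1−ω_c) = −53(0−ω_c)  ⇒  66ω_c = 13  ⇒  ω_c = 13/66
  ⇒ ω_c¹/ω_s¹ = 13/66
Stage 2: N_ring = 27 + 2·30 = 87
Stage 2: 27(ω_s−ω_c) = −87(ω_r−ω_c),  ω_s=0, ω_c=1
Stage 2: ω_r = 1 − (27/87)(0−1) = 38/29
  ⇒ ω_r²/ω_c² = 38/29
Coupling ω_c² = ω_c¹ ⇒ overall = 13/66 × 38/29 = 247/957

247/957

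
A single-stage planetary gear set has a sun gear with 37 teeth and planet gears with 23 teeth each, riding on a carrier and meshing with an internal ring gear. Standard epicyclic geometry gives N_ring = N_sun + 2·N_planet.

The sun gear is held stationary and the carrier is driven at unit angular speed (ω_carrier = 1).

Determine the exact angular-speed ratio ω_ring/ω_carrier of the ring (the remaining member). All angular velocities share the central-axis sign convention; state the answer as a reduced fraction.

120/83

N_ring = 37 + 2·23 = 83
37(ω_s−ω_c) = −83(ω_r−ω_c),  ω_s=0, ω_c=1
ω_r = 1 − (37/83)(0−1) = 120/83
ω_r/ω_c = 120/83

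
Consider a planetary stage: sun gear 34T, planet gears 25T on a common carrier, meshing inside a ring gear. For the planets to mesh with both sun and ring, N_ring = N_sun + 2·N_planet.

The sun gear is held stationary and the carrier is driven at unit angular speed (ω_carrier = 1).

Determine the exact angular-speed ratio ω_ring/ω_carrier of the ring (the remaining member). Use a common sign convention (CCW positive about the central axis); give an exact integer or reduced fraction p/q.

N_ring = 34 + 2·25 = 84
34(ω_s−ω_c) = −84(ω_r−ω_c),  ω_s=0, ω_c=1
ω_r = 1 − (34/84)(0−1) = 59/42
ω_r/ω_c = 59/42

59/42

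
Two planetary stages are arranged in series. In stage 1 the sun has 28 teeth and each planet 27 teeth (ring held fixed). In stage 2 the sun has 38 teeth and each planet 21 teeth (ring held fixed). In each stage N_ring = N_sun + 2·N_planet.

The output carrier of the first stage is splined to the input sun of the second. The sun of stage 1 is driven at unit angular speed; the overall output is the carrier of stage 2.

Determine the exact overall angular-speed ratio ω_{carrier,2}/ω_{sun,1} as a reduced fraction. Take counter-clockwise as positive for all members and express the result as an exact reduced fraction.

Stage 1: N_ring = 28 + 2·27 = 82
Stage 1: 28(ω_s−ω_c) = −82(ω_r−ω_c),  ω_r=0, ω_s=1
Stage 1: 28(1−ω_c) = −82(0−ω_c)  ⇒  110ω_c = 28  ⇒  ω_c = 14/55
  ⇒ ω_c¹/ω_s¹ = 14/55
Stage 2: N_ring = 38 + 2·21 = 80
Stage 2: 38(ω_s−ω_c) = −80(ω_r−ω_c),  ω_r=0, ω_s=1
Stage 2: 38(1−ω_c) = −80(0−ω_c)  ⇒  118ω_c = 38  ⇒  ω_c = 19/59
  ⇒ ω_c²/ω_s² = 19/59
Coupling ω_s² = ω_c¹ ⇒ overall = 14/55 × 19/59 = 266/3245

266/3245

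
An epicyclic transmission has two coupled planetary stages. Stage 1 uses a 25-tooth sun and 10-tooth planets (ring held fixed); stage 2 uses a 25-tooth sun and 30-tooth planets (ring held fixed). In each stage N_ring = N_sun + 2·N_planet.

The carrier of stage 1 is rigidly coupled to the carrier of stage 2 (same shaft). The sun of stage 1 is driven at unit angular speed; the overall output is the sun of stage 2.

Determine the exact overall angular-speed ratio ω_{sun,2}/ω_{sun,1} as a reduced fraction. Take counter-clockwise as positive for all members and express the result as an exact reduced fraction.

Stage 1: N_ring = 25 + 2·10 = 45
Stage 1: 25(ω_s−ω_c) = −45(ω_r−ω_c),  ω_r=0, ω_s=1
Stage 1: 25(1−ω_c) = −45(0−ω_c)  ⇒  70ω_c = 25  ⇒  ω_c = 5/14
  ⇒ ω_c¹/ω_s¹ = 5/14
Stage 2: N_ring = 25 + 2·30 = 85
Stage 2: 25(ω_s−ω_c) = −85(ω_r−ω_c),  ω_r=0, ω_c=1
Stage 2: ω_s = 1 − (85/25)(0−1) = 22/5
  ⇒ ω_s²/ω_c² = 22/5
Coupling ω_c² = ω_c¹ ⇒ overall = 5/14 × 22/5 = 11/7

11/7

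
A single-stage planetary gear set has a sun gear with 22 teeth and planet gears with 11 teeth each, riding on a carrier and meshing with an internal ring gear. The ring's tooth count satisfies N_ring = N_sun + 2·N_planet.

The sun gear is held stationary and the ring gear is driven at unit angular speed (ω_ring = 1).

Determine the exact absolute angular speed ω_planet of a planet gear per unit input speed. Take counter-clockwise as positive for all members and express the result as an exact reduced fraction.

N_ring = 22 + 2·11 = 44
22(ω_s−ω_c) = −44(ω_r−ω_c),  ω_s=0, ω_r=1
22(0−ω_c) = −44(1−ω_c)  ⇒  66ω_c = 44  ⇒  ω_c = 2/3
sun–planet: 22·(0−2/3) = −11·(ω_p−ω_c)  ⇒  ω_p−ω_c = −(22/11)·(-2/3) = 4/3
ω_p = 2/3 + 4/3 = 2

2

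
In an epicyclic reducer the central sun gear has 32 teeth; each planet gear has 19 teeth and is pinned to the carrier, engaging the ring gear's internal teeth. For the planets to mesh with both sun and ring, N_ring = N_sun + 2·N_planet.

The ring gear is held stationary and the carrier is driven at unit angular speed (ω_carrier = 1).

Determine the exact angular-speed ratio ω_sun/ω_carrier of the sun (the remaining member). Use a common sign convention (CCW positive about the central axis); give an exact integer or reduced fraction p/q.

51/16

N_ring = 32 + 2·19 = 70
32(ω_s−ω_c) = −70(ω_r−ω_c),  ω_r=0, ω_c=1
ω_s = 1 − (70/32)(0−1) = 51/16
ω_s/ω_c = 51/16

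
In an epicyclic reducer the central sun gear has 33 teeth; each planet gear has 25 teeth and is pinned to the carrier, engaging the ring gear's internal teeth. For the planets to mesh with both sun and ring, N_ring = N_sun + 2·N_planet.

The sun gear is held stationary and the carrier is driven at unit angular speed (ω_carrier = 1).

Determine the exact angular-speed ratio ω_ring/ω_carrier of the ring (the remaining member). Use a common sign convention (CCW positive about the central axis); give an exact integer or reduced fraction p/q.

N_ring = 33 + 2·25 = 83
33(ω_s−ω_c) = −83(ω_r−ω_c),  ω_s=0, ω_c=1
ω_r = 1 − (33/83)(0−1) = 116/83
ω_r/ω_c = 116/83

116/83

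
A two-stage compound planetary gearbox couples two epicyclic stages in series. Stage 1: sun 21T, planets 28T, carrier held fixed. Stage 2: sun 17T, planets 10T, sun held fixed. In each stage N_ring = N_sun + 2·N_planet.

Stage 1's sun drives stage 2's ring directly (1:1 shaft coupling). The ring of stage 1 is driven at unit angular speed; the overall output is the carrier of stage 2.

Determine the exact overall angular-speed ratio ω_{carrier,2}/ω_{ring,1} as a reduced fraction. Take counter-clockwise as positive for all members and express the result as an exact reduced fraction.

-407/162

Stage 1: N_ring = 21 + 2·28 = 77
Stage 1: 21(ω_s−ω_c) = −77(ω_r−ω_c),  ω_c=0, ω_r=1
Stage 1: ω_s = 0 − (77/21)(1−0) = -11/3
  ⇒ ω_s¹/ω_r¹ = -11/3
Stage 2: N_ring = 17 + 2·10 = 37
Stage 2: 17(ω_s−ω_c) = −37(ω_r−ω_c),  ω_s=0, ω_r=1
Stage 2: 17(0−ω_c) = −37(1−ω_c)  ⇒  54ω_c = 37  ⇒  ω_c = 37/54
  ⇒ ω_c²/ω_r² = 37/54
Coupling ω_r² = ω_s¹ ⇒ overall = -11/3 × 37/54 = -407/162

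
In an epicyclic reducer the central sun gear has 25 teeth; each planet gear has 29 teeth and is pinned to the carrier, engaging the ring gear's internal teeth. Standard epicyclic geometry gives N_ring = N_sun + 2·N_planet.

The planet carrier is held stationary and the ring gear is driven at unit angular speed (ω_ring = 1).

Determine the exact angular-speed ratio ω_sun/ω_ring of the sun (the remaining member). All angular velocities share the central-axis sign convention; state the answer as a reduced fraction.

-83/25

N_ring = 25 + 2·29 = 83
25(ω_s−ω_c) = −83(ω_r−ω_c),  ω_c=0, ω_r=1
ω_s = 0 − (83/25)(1−0) = -83/25
ω_s/ω_r = -83/25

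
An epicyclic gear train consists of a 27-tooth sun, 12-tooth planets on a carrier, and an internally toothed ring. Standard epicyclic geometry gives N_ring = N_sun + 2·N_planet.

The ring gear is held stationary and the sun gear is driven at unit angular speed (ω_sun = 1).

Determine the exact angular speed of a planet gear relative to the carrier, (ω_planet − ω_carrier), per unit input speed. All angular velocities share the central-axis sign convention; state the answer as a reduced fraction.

N_ring = 27 + 2·12 = 51
27(ω_s−ω_c) = −51(ω_r−ω_c),  ω_r=0, ω_s=1
27(1−ω_c) = −51(0−ω_c)  ⇒  78ω_c = 27  ⇒  ω_c = 9/26
sun–planet: 27·(1−9/26) = −12·(ω_p−ω_c)  ⇒  ω_p−ω_c = −(27/12)·(17/26) = -153/104

-153/104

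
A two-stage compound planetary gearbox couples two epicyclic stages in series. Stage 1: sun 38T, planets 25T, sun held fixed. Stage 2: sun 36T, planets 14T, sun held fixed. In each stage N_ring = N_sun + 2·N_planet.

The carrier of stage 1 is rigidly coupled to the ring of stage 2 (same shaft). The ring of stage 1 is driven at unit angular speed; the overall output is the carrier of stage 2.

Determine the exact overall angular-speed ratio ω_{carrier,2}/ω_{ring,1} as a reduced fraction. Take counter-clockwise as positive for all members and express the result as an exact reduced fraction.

704/1575

Stage 1: N_ring = 38 + 2·25 = 88
Stage 1: 38(ω_s−ω_c) = −88(ω_r−ω_c),  ω_s=0, ω_r=1
Stage 1: 38(0−ω_c) = −88(1−ω_c)  ⇒  126ω_c = 88  ⇒  ω_c = 44/63
  ⇒ ω_c¹/ω_r¹ = 44/63
Stage 2: N_ring = 36 + 2·14 = 64
Stage 2: 36(ω_s−ω_c) = −64(ω_r−ω_c),  ω_s=0, ω_r=1
Stage 2: 36(0−ω_c) = −64(1−ω_c)  ⇒  100ω_c = 64  ⇒  ω_c = 16/25
  ⇒ ω_c²/ω_r² = 16/25
Coupling ω_r² = ω_c¹ ⇒ overall = 44/63 × 16/25 = 704/1575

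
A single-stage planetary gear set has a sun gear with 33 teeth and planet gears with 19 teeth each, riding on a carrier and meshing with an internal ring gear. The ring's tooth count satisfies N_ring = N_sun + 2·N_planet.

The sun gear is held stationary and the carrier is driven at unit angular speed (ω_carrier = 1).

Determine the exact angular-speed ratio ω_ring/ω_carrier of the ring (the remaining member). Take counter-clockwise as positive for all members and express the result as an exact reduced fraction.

104/71

N_ring = 33 + 2·19 = 71
33(ω_s−ω_c) = −71(ω_r−ω_c),  ω_s=0, ω_c=1
ω_r = 1 − (33/71)(0−1) = 104/71
ω_r/ω_c = 104/71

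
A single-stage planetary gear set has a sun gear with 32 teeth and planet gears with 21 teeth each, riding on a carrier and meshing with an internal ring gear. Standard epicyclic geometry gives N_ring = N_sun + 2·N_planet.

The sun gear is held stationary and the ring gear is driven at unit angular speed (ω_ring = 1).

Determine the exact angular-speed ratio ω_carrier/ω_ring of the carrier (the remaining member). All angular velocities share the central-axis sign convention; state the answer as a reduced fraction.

N_ring = 32 + 2·21 = 74
32(ω_s−ω_c) = −74(ω_r−ω_c),  ω_s=0, ω_r=1
32(0−ω_c) = −74(1−ω_c)  ⇒  106ω_c = 74  ⇒  ω_c = 37/53
ω_c/ω_r = 37/53

37/53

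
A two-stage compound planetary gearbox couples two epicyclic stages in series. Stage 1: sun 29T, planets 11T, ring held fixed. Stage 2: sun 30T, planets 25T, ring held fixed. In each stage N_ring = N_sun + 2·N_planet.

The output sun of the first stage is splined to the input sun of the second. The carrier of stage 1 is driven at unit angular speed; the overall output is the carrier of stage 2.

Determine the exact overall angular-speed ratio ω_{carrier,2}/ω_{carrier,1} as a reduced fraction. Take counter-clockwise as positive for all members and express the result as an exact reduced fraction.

240/319

Stage 1: N_ring = 29 + 2·11 = 51
Stage 1: 29(ω_s−ω_c) = −51(ω_r−ω_c),  ω_r=0, ω_c=1
Stage 1: ω_s = 1 − (51/29)(0−1) = 80/29
  ⇒ ω_s¹/ω_c¹ = 80/29
Stage 2: N_ring = 30 + 2·25 = 80
Stage 2: 30(ω_s−ω_c) = −80(ω_r−ω_c),  ω_r=0, ω_s=1
Stage 2: 30(1−ω_c) = −80(0−ω_c)  ⇒  110ω_c = 30  ⇒  ω_c = 3/11
  ⇒ ω_c²/ω_s² = 3/11
Coupling ω_s² = ω_s¹ ⇒ overall = 80/29 × 3/11 = 240/319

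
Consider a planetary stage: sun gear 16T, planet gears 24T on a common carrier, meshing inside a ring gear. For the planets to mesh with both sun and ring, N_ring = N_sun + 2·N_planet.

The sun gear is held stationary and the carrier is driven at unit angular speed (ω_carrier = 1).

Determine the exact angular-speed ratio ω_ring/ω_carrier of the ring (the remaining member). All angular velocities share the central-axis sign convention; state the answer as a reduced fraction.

N_ring = 16 + 2·24 = 64
16(ω_s−ω_c) = −64(ω_r−ω_c),  ω_s=0, ω_c=1
ω_r = 1 − (16/64)(0−1) = 5/4
ω_r/ω_c = 5/4

5/4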